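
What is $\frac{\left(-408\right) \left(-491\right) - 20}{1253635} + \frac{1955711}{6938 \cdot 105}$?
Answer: $\frac{519534026881}{182652112230} \approx 2.8444$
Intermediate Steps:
$\frac{\left(-408\right) \left(-491\right) - 20}{1253635} + \frac{1955711}{6938 \cdot 105} = \left(200328 - 20\right) \frac{1}{1253635} + \frac{1955711}{728490} = 200308 \cdot \frac{1}{1253635} + 1955711 \cdot \frac{1}{728490} = \frac{200308}{1253635} + \frac{1955711}{728490} = \frac{519534026881}{182652112230}$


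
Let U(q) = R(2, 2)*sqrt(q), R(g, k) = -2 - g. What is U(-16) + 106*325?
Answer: 34450 - 16*I ≈ 34450.0 - 16.0*I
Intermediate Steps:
U(q) = -4*sqrt(q) (U(q) = (-2 - 1*2)*sqrt(q) = (-2 - 2)*sqrt(q) = -4*sqrt(q))
U(-16) + 106*325 = -16*I + 106*325 = -16*I + 34450 = 34450 - 16*I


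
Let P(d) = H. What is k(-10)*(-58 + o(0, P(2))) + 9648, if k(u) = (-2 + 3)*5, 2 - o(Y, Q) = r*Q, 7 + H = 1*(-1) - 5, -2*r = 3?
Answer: 18541/2 ≈ 9270.5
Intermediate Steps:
r = -3/2 (r = -1/2*3 = -3/2 ≈ -1.5000)
H = -13 (H = -7 + (1*(-1) - 5) = -7 + (-1 - 5) = -7 - 6 = -13)
P(d) = -13
o(Y, Q) = 2 + 3*Q/2 (o(Y, Q) = 2 - (-3)*Q/2 = 2 + 3*Q/2)
k(u) = 5 (k(u) = 1*5 = 5)
k(-10)*(-58 + o(0, P(2))) + 9648 = 5*(-58 + (2 + (3/2)*(-13))) + 9648 = 5*(-58 + (2 - 39/2)) + 9648 = 5*(-58 - 35/2) + 9648 = 5*(-151/2) + 9648 = -755/2 + 9648 = 18541/2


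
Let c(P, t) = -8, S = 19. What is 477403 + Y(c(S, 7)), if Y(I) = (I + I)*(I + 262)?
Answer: 473339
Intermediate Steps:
Y(I) = 2*I*(262 + I) (Y(I) = (2*I)*(262 + I) = 2*I*(262 + I))
477403 + Y(c(S, 7)) = 477403 + 2*(-8)*(262 - 8) = 477403 + 2*(-8)*254 = 477403 - 4064 = 473339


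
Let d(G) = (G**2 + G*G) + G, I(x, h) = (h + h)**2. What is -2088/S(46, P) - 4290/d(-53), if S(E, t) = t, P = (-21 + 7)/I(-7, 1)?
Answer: 221042/371 ≈ 595.80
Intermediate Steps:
I(x, h) = 4*h**2 (I(x, h) = (2*h)**2 = 4*h**2)
d(G) = G + 2*G**2 (d(G) = (G**2 + G**2) + G = 2*G**2 + G = G + 2*G**2)
P = -7/2 (P = (-21 + 7)/((4*1**2)) = -14/(4*1) = -14/4 = -14*1/4 = -7/2 ≈ -3.5000)
-2088/S(46, P) - 4290/d(-53) = -2088/(-7/2) - 4290*(-1/(53*(1 + 2*(-53)))) = -2088*(-2/7) - 4290*(-1/(53*(1 - 106))) = 4176/7 - 4290/((-53*(-105))) = 4176/7 - 4290/5565 = 4176/7 - 4290*1/5565 = 4176/7 - 286/371 = 221042/371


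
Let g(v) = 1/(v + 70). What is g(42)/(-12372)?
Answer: -1/1385664 ≈ -7.2168e-7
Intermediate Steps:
g(v) = 1/(70 + v)
g(42)/(-12372) = 1/((70 + 42)*(-12372)) = -1/12372/112 = (1/112)*(-1/12372) = -1/1385664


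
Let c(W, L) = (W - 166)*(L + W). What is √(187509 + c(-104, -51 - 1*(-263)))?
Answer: √158349 ≈ 397.93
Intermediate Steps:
c(W, L) = (-166 + W)*(L + W)
√(187509 + c(-104, -51 - 1*(-263))) = √(187509 + ((-104)² - 166*(-51 - 1*(-263)) - 166*(-104) + (-51 - 1*(-263))*(-104))) = √(187509 + (10816 - 166*(-51 + 263) + 17264 + (-51 + 263)*(-104))) = √(187509 + (10816 - 166*212 + 17264 + 212*(-104))) = √(187509 + (10816 - 35192 + 17264 - 22048)) = √(187509 - 29160) = √158349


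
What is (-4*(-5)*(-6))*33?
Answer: -3960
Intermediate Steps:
(-4*(-5)*(-6))*33 = (20*(-6))*33 = -120*33 = -3960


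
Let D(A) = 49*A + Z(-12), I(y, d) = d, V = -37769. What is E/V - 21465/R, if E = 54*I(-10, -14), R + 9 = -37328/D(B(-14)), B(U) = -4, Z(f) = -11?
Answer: -33558097311/267895517 ≈ -125.27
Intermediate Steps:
D(A) = -11 + 49*A (D(A) = 49*A - 11 = -11 + 49*A)
R = 35465/207 (R = -9 - 37328/(-11 + 49*(-4)) = -9 - 37328/(-11 - 196) = -9 - 37328/(-207) = -9 - 37328*(-1/207) = -9 + 37328/207 = 35465/207 ≈ 171.33)
E = -756 (E = 54*(-14) = -756)
E/V - 21465/R = -756/(-37769) - 21465/35465/207 = -756*(-1/37769) - 21465*207/35465 = 756/37769 - 888651/7093 = -33558097311/267895517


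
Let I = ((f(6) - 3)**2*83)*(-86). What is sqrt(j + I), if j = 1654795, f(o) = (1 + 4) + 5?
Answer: sqrt(1305033) ≈ 1142.4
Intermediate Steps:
f(o) = 10 (f(o) = 5 + 5 = 10)
I = -349762 (I = ((10 - 3)**2*83)*(-86) = (7**2*83)*(-86) = (49*83)*(-86) = 4067*(-86) = -349762)
sqrt(j + I) = sqrt(1654795 - 349762) = sqrt(1305033)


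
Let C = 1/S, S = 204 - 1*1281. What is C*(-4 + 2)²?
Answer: -4/1077 ≈ -0.0037140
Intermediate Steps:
S = -1077 (S = 204 - 1281 = -1077)
C = -1/1077 (C = 1/(-1077) = -1/1077 ≈ -0.00092851)
C*(-4 + 2)² = -(-4 + 2)²/1077 = -1/1077*(-2)² = -1/1077*4 = -4/1077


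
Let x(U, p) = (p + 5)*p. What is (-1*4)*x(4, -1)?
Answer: 16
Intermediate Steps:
x(U, p) = p*(5 + p) (x(U, p) = (5 + p)*p = p*(5 + p))
(-1*4)*x(4, -1) = (-1*4)*(-(5 - 1)) = -(-4)*4 = -4*(-4) = 16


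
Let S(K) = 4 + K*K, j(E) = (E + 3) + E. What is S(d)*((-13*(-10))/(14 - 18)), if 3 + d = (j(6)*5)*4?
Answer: -5733845/2 ≈ -2.8669e+6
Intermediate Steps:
j(E) = 3 + 2*E (j(E) = (3 + E) + E = 3 + 2*E)
d = 297 (d = -3 + ((3 + 2*6)*5)*4 = -3 + ((3 + 12)*5)*4 = -3 + (15*5)*4 = -3 + 75*4 = -3 + 300 = 297)
S(K) = 4 + K²
S(d)*((-13*(-10))/(14 - 18)) = (4 + 297²)*((-13*(-10))/(14 - 18)) = (4 + 88209)*(130/(-4)) = 88213*(130*(-¼)) = 88213*(-65/2) = -5733845/2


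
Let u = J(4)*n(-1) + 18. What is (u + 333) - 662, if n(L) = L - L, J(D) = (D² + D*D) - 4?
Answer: -311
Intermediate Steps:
J(D) = -4 + 2*D² (J(D) = (D² + D²) - 4 = 2*D² - 4 = -4 + 2*D²)
n(L) = 0
u = 18 (u = (-4 + 2*4²)*0 + 18 = (-4 + 2*16)*0 + 18 = (-4 + 32)*0 + 18 = 28*0 + 18 = 0 + 18 = 18)
(u + 333) - 662 = (18 + 333) - 662 = 351 - 662 = -311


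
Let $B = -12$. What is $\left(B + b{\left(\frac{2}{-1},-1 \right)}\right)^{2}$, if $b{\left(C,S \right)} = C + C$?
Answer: $256$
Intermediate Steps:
$b{\left(C,S \right)} = 2 C$
$\left(B + b{\left(\frac{2}{-1},-1 \right)}\right)^{2} = \left(-12 + 2 \frac{2}{-1}\right)^{2} = \left(-12 + 2 \cdot 2 \left(-1\right)\right)^{2} = \left(-12 + 2 \left(-2\right)\right)^{2} = \left(-12 - 4\right)^{2} = \left(-16\right)^{2} = 256$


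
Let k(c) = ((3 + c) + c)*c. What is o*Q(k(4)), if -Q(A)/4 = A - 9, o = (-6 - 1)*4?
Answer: 3920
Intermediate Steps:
k(c) = c*(3 + 2*c) (k(c) = (3 + 2*c)*c = c*(3 + 2*c))
o = -28 (o = -7*4 = -28)
Q(A) = 36 - 4*A (Q(A) = -4*(A - 9) = -4*(-9 + A) = 36 - 4*A)
o*Q(k(4)) = -28*(36 - 16*(3 + 2*4)) = -28*(36 - 16*(3 + 8)) = -28*(36 - 16*11) = -28*(36 - 4*44) = -28*(36 - 176) = -28*(-140) = 3920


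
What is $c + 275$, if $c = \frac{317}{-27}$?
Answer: $\frac{7108}{27} \approx 263.26$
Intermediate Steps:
$c = - \frac{317}{27}$ ($c = 317 \left(- \frac{1}{27}\right) = - \frac{317}{27} \approx -11.741$)
$c + 275 = - \frac{317}{27} + 275 = \frac{7108}{27}$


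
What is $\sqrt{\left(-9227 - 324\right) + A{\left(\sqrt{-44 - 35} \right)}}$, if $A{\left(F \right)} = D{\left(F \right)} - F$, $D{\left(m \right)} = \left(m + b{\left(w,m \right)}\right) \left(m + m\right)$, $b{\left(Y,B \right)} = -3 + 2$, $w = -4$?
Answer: $\sqrt{-9709 - 3 i \sqrt{79}} \approx 0.1353 - 98.534 i$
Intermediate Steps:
$b{\left(Y,B \right)} = -1$
$D{\left(m \right)} = 2 m \left(-1 + m\right)$ ($D{\left(m \right)} = \left(m - 1\right) \left(m + m\right) = \left(-1 + m\right) 2 m = 2 m \left(-1 + m\right)$)
$A{\left(F \right)} = - F + 2 F \left(-1 + F\right)$ ($A{\left(F \right)} = 2 F \left(-1 + F\right) - F = - F + 2 F \left(-1 + F\right)$)
$\sqrt{\left(-9227 - 324\right) + A{\left(\sqrt{-44 - 35} \right)}} = \sqrt{\left(-9227 - 324\right) + \sqrt{-44 - 35} \left(-3 + 2 \sqrt{-44 - 35}\right)} = \sqrt{\left(-9227 - 324\right) + \sqrt{-79} \left(-3 + 2 \sqrt{-79}\right)} = \sqrt{-9551 + i \sqrt{79} \left(-3 + 2 i \sqrt{79}\right)}$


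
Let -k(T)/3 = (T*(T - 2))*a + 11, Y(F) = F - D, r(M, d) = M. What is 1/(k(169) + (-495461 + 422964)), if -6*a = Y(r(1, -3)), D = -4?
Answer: -2/3945 ≈ -0.00050697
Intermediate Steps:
Y(F) = 4 + F (Y(F) = F - 1*(-4) = F + 4 = 4 + F)
a = -⅚ (a = -(4 + 1)/6 = -⅙*5 = -⅚ ≈ -0.83333)
k(T) = -33 + 5*T*(-2 + T)/2 (k(T) = -3*((T*(T - 2))*(-⅚) + 11) = -3*((T*(-2 + T))*(-⅚) + 11) = -3*(-5*T*(-2 + T)/6 + 11) = -3*(11 - 5*T*(-2 + T)/6) = -33 + 5*T*(-2 + T)/2)
1/(k(169) + (-495461 + 422964)) = 1/((-33 - 5*169 + (5/2)*169²) + (-495461 + 422964)) = 1/((-33 - 845 + (5/2)*28561) - 72497) = 1/((-33 - 845 + 142805/2) - 72497) = 1/(141049/2 - 72497) = 1/(-3945/2) = -2/3945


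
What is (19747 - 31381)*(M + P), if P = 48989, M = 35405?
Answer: -981839796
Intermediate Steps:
(19747 - 31381)*(M + P) = (19747 - 31381)*(35405 + 48989) = -11634*84394 = -981839796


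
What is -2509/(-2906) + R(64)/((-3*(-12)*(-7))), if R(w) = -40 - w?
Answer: 233623/183078 ≈ 1.2761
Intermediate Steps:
-2509/(-2906) + R(64)/((-3*(-12)*(-7))) = -2509/(-2906) + (-40 - 1*64)/((-3*(-12)*(-7))) = -2509*(-1/2906) + (-40 - 64)/((36*(-7))) = 2509/2906 - 104/(-252) = 2509/2906 - 104*(-1/252) = 2509/2906 + 26/63 = 233623/183078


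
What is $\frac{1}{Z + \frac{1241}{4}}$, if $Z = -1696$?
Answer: $- \frac{4}{5543} \approx -0.00072163$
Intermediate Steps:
$\frac{1}{Z + \frac{1241}{4}} = \frac{1}{-1696 + \frac{1241}{4}} = \frac{1}{- \frac{5543}{4}} = - \frac{4}{5543}$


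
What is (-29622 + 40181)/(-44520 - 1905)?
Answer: -10559/46425 ≈ -0.22744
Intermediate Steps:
(-29622 + 40181)/(-44520 - 1905) = 10559/(-46425) = 10559*(-1/46425) = -10559/46425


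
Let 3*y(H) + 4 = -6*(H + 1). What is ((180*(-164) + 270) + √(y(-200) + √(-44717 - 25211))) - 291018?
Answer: -320268 + √(3570 + 18*I*√17482)/3 ≈ -3.2025e+5 + 6.3271*I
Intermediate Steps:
y(H) = -10/3 - 2*H (y(H) = -4/3 + (-6*(H + 1))/3 = -4/3 + (-6*(1 + H))/3 = -4/3 + (-6 - 6*H)/3 = -4/3 + (-2 - 2*H) = -10/3 - 2*H)
((180*(-164) + 270) + √(y(-200) + √(-44717 - 25211))) - 291018 = ((180*(-164) + 270) + √((-10/3 - 2*(-200)) + √(-44717 - 25211))) - 291018 = ((-29520 + 270) + √((-10/3 + 400) + √(-69928))) - 291018 = (-29250 + √(1190/3 + 2*I*√17482)) - 291018 = -320268 + √(1190/3 + 2*I*√17482)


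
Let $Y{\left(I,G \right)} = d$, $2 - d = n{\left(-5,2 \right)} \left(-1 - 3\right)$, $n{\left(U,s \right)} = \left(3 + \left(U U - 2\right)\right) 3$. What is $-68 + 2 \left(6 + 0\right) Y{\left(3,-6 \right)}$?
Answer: $3700$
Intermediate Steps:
$n{\left(U,s \right)} = 3 + 3 U^{2}$ ($n{\left(U,s \right)} = \left(3 + \left(U^{2} - 2\right)\right) 3 = \left(3 + \left(-2 + U^{2}\right)\right) 3 = \left(1 + U^{2}\right) 3 = 3 + 3 U^{2}$)
$d = 314$ ($d = 2 - \left(3 + 3 \left(-5\right)^{2}\right) \left(-1 - 3\right) = 2 - \left(3 + 3 \cdot 25\right) \left(-4\right) = 2 - \left(3 + 75\right) \left(-4\right) = 2 - 78 \left(-4\right) = 2 - -312 = 2 + 312 = 314$)
$Y{\left(I,G \right)} = 314$
$-68 + 2 \left(6 + 0\right) Y{\left(3,-6 \right)} = -68 + 2 \left(6 + 0\right) 314 = -68 + 2 \cdot 6 \cdot 314 = -68 + 12 \cdot 314 = -68 + 3768 = 3700$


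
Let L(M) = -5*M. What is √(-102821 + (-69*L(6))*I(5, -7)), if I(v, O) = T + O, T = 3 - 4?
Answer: I*√119381 ≈ 345.52*I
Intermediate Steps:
T = -1
I(v, O) = -1 + O
√(-102821 + (-69*L(6))*I(5, -7)) = √(-102821 + (-(-345)*6)*(-1 - 7)) = √(-102821 - 69*(-30)*(-8)) = √(-102821 + 2070*(-8)) = √(-102821 - 16560) = √(-119381) = I*√119381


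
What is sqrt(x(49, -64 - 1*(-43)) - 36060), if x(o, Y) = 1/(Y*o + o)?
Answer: I*sqrt(176694005)/70 ≈ 189.89*I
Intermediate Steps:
x(o, Y) = 1/(o + Y*o)
sqrt(x(49, -64 - 1*(-43)) - 36060) = sqrt(1/(49*(1 + (-64 - 1*(-43)))) - 36060) = sqrt(1/(49*(1 + (-64 + 43))) - 36060) = sqrt(1/(49*(1 - 21)) - 36060) = sqrt((1/49)/(-20) - 36060) = sqrt((1/49)*(-1/20) - 36060) = sqrt(-1/980 - 36060) = sqrt(-35338801/980) = I*sqrt(176694005)/70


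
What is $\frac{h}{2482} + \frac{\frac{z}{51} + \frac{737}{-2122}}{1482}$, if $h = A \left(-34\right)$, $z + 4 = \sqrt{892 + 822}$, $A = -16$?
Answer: $\frac{134884031}{616216068} + \frac{\sqrt{1714}}{75582} \approx 0.21944$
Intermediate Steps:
$z = -4 + \sqrt{1714}$ ($z = -4 + \sqrt{892 + 822} = -4 + \sqrt{1714} \approx 37.401$)
$h = 544$ ($h = \left(-16\right) \left(-34\right) = 544$)
$\frac{h}{2482} + \frac{\frac{z}{51} + \frac{737}{-2122}}{1482} = \frac{544}{2482} + \frac{\frac{-4 + \sqrt{1714}}{51} + \frac{737}{-2122}}{1482} = 544 \cdot \frac{1}{2482} + \left(\left(-4 + \sqrt{1714}\right) \frac{1}{51} + 737 \left(- \frac{1}{2122}\right)\right) \frac{1}{1482} = \frac{16}{73} + \left(\left(- \frac{4}{51} + \frac{\sqrt{1714}}{51}\right) - \frac{737}{2122}\right) \frac{1}{1482} = \frac{16}{73} + \left(- \frac{46075}{108222} + \frac{\sqrt{1714}}{51}\right) \frac{1}{1482} = \frac{16}{73} - \left(\frac{2425}{8441316} - \frac{\sqrt{1714}}{75582}\right) = \frac{134884031}{616216068} + \frac{\sqrt{1714}}{75582}$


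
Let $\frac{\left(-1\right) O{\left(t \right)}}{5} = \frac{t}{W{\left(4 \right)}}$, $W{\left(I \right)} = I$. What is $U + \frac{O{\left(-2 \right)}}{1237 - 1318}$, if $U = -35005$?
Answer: $- \frac{5670815}{162} \approx -35005.0$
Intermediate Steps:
$O{\left(t \right)} = - \frac{5 t}{4}$ ($O{\left(t \right)} = - 5 \frac{t}{4} = - \frac{5 t}{4}$)
$U + \frac{O{\left(-2 \right)}}{1237 - 1318} = -35005 + \frac{\left(- \frac{5}{4}\right) \left(-2\right)}{1237 - 1318} = -35005 + \frac{1}{-81} \cdot \frac{5}{2} = -35005 - \frac{5}{162} = - \frac{5670815}{162}$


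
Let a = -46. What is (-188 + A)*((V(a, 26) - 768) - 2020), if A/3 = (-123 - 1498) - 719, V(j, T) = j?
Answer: 20427472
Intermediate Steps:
A = -7020 (A = 3*((-123 - 1498) - 719) = 3*(-1621 - 719) = 3*(-2340) = -7020)
(-188 + A)*((V(a, 26) - 768) - 2020) = (-188 - 7020)*((-46 - 768) - 2020) = -7208*(-814 - 2020) = -7208*(-2834) = 20427472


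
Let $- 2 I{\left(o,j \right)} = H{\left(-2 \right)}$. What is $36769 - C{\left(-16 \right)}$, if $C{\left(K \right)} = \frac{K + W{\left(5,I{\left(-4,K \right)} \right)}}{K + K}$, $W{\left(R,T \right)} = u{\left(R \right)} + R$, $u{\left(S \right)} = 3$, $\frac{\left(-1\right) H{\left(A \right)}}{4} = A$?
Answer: $\frac{147075}{4} \approx 36769.0$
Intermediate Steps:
$H{\left(A \right)} = - 4 A$
$I{\left(o,j \right)} = -4$ ($I{\left(o,j \right)} = - \frac{\left(-4\right) \left(-2\right)}{2} = \left(- \frac{1}{2}\right) 8 = -4$)
$W{\left(R,T \right)} = 3 + R$
$C{\left(K \right)} = \frac{8 + K}{2 K}$ ($C{\left(K \right)} = \frac{K + \left(3 + 5\right)}{K + K} = \frac{K + 8}{2 K} = \left(8 + K\right) \frac{1}{2 K} = \frac{8 + K}{2 K}$)
$36769 - C{\left(-16 \right)} = 36769 - \frac{8 - 16}{2 \left(-16\right)} = 36769 - \frac{1}{2} \left(- \frac{1}{16}\right) \left(-8\right) = 36769 - \frac{1}{4} = \frac{147075}{4}$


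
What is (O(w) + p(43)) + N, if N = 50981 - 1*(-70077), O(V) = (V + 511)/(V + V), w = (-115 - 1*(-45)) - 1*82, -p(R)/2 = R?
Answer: 36775129/304 ≈ 1.2097e+5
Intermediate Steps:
p(R) = -2*R
w = -152 (w = (-115 + 45) - 82 = -70 - 82 = -152)
O(V) = (511 + V)/(2*V) (O(V) = (511 + V)/((2*V)) = (511 + V)*(1/(2*V)) = (511 + V)/(2*V))
N = 121058 (N = 50981 + 70077 = 121058)
(O(w) + p(43)) + N = ((½)*(511 - 152)/(-152) - 2*43) + 121058 = ((½)*(-1/152)*359 - 86) + 121058 = (-359/304 - 86) + 121058 = -26503/304 + 121058 = 36775129/304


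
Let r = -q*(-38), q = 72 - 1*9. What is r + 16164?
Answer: 18558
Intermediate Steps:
q = 63 (q = 72 - 9 = 63)
r = 2394 (r = -63*(-38) = -1*(-2394) = 2394)
r + 16164 = 2394 + 16164 = 18558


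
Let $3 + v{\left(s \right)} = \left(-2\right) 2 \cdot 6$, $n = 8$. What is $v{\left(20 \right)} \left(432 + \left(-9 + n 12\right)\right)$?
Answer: $-14013$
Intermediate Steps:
$v{\left(s \right)} = -27$ ($v{\left(s \right)} = -3 + \left(-2\right) 2 \cdot 6 = -3 - 24 = -27$)
$v{\left(20 \right)} \left(432 + \left(-9 + n 12\right)\right) = - 27 \left(432 + \left(-9 + 8 \cdot 12\right)\right) = - 27 \left(432 + \left(-9 + 96\right)\right) = - 27 \left(432 + 87\right) = \left(-27\right) 519 = -14013$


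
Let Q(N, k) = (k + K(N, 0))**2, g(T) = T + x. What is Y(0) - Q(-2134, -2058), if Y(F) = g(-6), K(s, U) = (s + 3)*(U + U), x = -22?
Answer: -4235392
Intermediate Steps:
K(s, U) = 2*U*(3 + s) (K(s, U) = (3 + s)*(2*U) = 2*U*(3 + s))
g(T) = -22 + T (g(T) = T - 22 = -22 + T)
Y(F) = -28 (Y(F) = -22 - 6 = -28)
Q(N, k) = k**2 (Q(N, k) = (k + 2*0*(3 + N))**2 = (k + 0)**2 = k**2)
Y(0) - Q(-2134, -2058) = -28 - 1*(-2058)**2 = -28 - 1*4235364 = -28 - 4235364 = -4235392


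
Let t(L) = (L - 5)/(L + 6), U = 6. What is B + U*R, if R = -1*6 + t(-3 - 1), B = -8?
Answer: -71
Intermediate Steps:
t(L) = (-5 + L)/(6 + L)
R = -21/2 (R = -1*6 + (-5 + (-3 - 1))/(6 + (-3 - 1)) = -6 + (-5 - 4)/(6 - 4) = -6 - 9/2 = -21/2 ≈ -10.500)
B + U*R = -8 + 6*(-21/2) = -8 - 63 = -71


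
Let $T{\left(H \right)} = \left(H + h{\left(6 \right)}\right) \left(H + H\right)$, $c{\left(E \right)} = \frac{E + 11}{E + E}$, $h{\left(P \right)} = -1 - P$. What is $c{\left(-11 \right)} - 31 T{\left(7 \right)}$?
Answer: $0$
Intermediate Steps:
$c{\left(E \right)} = \frac{11 + E}{2 E}$
$T{\left(H \right)} = 2 H \left(-7 + H\right)$ ($T{\left(H \right)} = \left(H - 7\right) \left(H + H\right) = \left(H - 7\right) 2 H = \left(-7 + H\right) 2 H = 2 H \left(-7 + H\right)$)
$c{\left(-11 \right)} - 31 T{\left(7 \right)} = \frac{11 - 11}{2 \left(-11\right)} - 31 \cdot 2 \cdot 7 \left(-7 + 7\right) = \frac{1}{2} \left(- \frac{1}{11}\right) 0 - 31 \cdot 2 \cdot 7 \cdot 0 = 0 - 0 = 0 + 0 = 0$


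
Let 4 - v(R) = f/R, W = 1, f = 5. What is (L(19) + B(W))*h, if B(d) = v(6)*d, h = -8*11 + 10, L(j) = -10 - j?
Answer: 2015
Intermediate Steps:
v(R) = 4 - 5/R
h = -78 (h = -88 + 10 = -78)
B(d) = 19*d/6 (B(d) = (4 - 5/6)*d = 19*d/6)
(L(19) + B(W))*h = ((-10 - 1*19) + (19/6)*1)*(-78) = ((-10 - 19) + 19/6)*(-78) = (-29 + 19/6)*(-78) = -155/6*(-78) = 2015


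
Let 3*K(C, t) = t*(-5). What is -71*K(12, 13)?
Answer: 4615/3 ≈ 1538.3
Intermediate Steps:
K(C, t) = -5*t/3 (K(C, t) = (t*(-5))/3 = (-5*t)/3 = -5*t/3)
-71*K(12, 13) = -(-355)*13/3 = -71*(-65/3) = 4615/3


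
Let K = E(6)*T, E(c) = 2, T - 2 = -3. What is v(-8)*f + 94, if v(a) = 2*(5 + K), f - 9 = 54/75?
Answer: 3808/25 ≈ 152.32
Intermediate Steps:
T = -1 (T = 2 - 3 = -1)
K = -2 (K = 2*(-1) = -2)
f = 243/25 (f = 9 + 54/75 = 9 + 54*(1/75) = 9 + 18/25 = 243/25 ≈ 9.7200)
v(a) = 6 (v(a) = 2*(5 - 2) = 2*3 = 6)
v(-8)*f + 94 = 6*(243/25) + 94 = 1458/25 + 94 = 3808/25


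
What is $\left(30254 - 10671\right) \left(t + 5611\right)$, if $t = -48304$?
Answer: $-836057019$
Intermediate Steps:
$\left(30254 - 10671\right) \left(t + 5611\right) = \left(30254 - 10671\right) \left(-48304 + 5611\right) = 19583 \left(-42693\right) = -836057019$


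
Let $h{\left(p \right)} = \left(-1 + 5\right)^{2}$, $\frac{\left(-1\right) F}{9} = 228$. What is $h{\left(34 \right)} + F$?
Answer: $-2036$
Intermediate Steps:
$F = -2052$ ($F = \left(-9\right) 228 = -2052$)
$h{\left(p \right)} = 16$ ($h{\left(p \right)} = 4^{2} = 16$)
$h{\left(34 \right)} + F = 16 - 2052 = -2036$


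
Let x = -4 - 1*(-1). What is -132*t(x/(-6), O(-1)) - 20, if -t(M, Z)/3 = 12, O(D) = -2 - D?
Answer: 4732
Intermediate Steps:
x = -3 (x = -4 + 1 = -3)
t(M, Z) = -36 (t(M, Z) = -3*12 = -36)
-132*t(x/(-6), O(-1)) - 20 = -132*(-36) - 20 = 4752 - 20 = 4732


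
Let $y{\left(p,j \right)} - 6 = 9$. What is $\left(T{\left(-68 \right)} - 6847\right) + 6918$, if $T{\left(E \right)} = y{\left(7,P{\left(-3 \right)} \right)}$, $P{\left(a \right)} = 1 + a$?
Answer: $86$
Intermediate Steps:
$y{\left(p,j \right)} = 15$ ($y{\left(p,j \right)} = 6 + 9 = 15$)
$T{\left(E \right)} = 15$
$\left(T{\left(-68 \right)} - 6847\right) + 6918 = \left(15 - 6847\right) + 6918 = -6832 + 6918 = 86$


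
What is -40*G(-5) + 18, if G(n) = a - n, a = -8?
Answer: 138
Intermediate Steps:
G(n) = -8 - n
-40*G(-5) + 18 = -40*(-8 - 1*(-5)) + 18 = -40*(-8 + 5) + 18 = -40*(-3) + 18 = 120 + 18 = 138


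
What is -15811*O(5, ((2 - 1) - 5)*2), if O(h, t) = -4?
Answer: 63244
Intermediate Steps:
-15811*O(5, ((2 - 1) - 5)*2) = -15811*(-4) = 63244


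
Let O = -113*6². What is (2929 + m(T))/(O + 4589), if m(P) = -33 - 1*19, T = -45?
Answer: 2877/521 ≈ 5.5221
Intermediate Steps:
m(P) = -52 (m(P) = -33 - 19 = -52)
O = -4068 (O = -113*36 = -4068)
(2929 + m(T))/(O + 4589) = (2929 - 52)/(-4068 + 4589) = 2877/521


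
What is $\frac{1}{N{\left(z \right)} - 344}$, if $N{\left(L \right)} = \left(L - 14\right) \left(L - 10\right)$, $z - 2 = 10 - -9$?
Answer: $- \frac{1}{267} \approx -0.0037453$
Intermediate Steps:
$z = 21$ ($z = 2 + \left(10 - -9\right) = 2 + \left(10 + 9\right) = 2 + 19 = 21$)
$N{\left(L \right)} = \left(-14 + L\right) \left(-10 + L\right)$
$\frac{1}{N{\left(z \right)} - 344} = \frac{1}{\left(140 + 21^{2} - 504\right) - 344} = \frac{1}{\left(140 + 441 - 504\right) - 344} = \frac{1}{77 - 344} = \frac{1}{-267} = - \frac{1}{267}$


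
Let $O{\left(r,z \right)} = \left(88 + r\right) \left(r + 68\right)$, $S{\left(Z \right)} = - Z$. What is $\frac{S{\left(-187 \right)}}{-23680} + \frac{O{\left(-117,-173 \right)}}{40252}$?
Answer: $\frac{225191}{8216960} \approx 0.027406$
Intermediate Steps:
$O{\left(r,z \right)} = \left(68 + r\right) \left(88 + r\right)$ ($O{\left(r,z \right)} = \left(88 + r\right) \left(68 + r\right) = \left(68 + r\right) \left(88 + r\right)$)
$\frac{S{\left(-187 \right)}}{-23680} + \frac{O{\left(-117,-173 \right)}}{40252} = \frac{\left(-1\right) \left(-187\right)}{-23680} + \frac{5984 + \left(-117\right)^{2} + 156 \left(-117\right)}{40252} = 187 \left(- \frac{1}{23680}\right) + \left(5984 + 13689 - 18252\right) \frac{1}{40252} = - \frac{187}{23680} + 1421 \cdot \frac{1}{40252} = - \frac{187}{23680} + \frac{49}{1388} = \frac{225191}{8216960}$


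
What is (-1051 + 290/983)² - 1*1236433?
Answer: -127986944488/966289 ≈ -1.3245e+5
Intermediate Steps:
(-1051 + 290/983)² - 1*1236433 = (-1051 + 290*(1/983))² - 1236433 = (-1051 + 290/983)² - 1236433 = (-1032843/983)² - 1236433 = 1066764662649/966289 - 1236433 = -127986944488/966289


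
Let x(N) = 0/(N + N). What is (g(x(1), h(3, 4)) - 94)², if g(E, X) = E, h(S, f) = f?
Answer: 8836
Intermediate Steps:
x(N) = 0 (x(N) = 0/((2*N)) = 0*(1/(2*N)) = 0)
(g(x(1), h(3, 4)) - 94)² = (0 - 94)² = (-94)² = 8836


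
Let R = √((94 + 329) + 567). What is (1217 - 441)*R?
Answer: 2328*√110 ≈ 24416.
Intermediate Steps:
R = 3*√110 (R = √(423 + 567) = √990 = 3*√110 ≈ 31.464)
(1217 - 441)*R = (1217 - 441)*(3*√110) = 776*(3*√110) = 2328*√110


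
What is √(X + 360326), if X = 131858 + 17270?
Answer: 3*√56606 ≈ 713.76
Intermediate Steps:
X = 149128
√(X + 360326) = √(149128 + 360326) = √509454 = 3*√56606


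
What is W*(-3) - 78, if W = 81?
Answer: -321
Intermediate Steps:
W*(-3) - 78 = 81*(-3) - 78 = -243 - 78 = -321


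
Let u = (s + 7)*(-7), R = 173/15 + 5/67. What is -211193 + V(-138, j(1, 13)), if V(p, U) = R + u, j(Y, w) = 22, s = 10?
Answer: -212356894/1005 ≈ -2.1130e+5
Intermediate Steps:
R = 11666/1005 (R = 173*(1/15) + 5*(1/67) = 173/15 + 5/67 = 11666/1005 ≈ 11.608)
u = -119 (u = (10 + 7)*(-7) = 17*(-7) = -119)
V(p, U) = -107929/1005 (V(p, U) = 11666/1005 - 119 = -107929/1005)
-211193 + V(-138, j(1, 13)) = -211193 - 107929/1005 = -212356894/1005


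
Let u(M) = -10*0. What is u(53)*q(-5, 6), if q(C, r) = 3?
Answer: 0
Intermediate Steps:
u(M) = 0
u(53)*q(-5, 6) = 0*3 = 0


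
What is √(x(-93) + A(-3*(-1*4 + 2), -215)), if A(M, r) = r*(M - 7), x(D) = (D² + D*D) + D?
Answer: 2*√4355 ≈ 131.98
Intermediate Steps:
x(D) = D + 2*D² (x(D) = (D² + D²) + D = 2*D² + D = D + 2*D²)
A(M, r) = r*(-7 + M)
√(x(-93) + A(-3*(-1*4 + 2), -215)) = √(-93*(1 + 2*(-93)) - 215*(-7 - 3*(-1*4 + 2))) = √(-93*(1 - 186) - 215*(-7 - 3*(-4 + 2))) = √(-93*(-185) - 215*(-7 - 3*(-2))) = √(17205 - 215*(-7 + 6)) = √(17205 - 215*(-1)) = √(17205 + 215) = √17420 = 2*√4355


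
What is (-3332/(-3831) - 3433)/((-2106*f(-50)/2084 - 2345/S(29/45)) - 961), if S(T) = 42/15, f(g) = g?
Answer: 13700727622/6977733597 ≈ 1.9635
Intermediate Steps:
S(T) = 14/5 (S(T) = 42*(1/15) = 14/5)
(-3332/(-3831) - 3433)/((-2106*f(-50)/2084 - 2345/S(29/45)) - 961) = (-3332/(-3831) - 3433)/((-2106/(2084/(-50)) - 2345/14/5) - 961) = (-3332*(-1/3831) - 3433)/((-2106/(2084*(-1/50)) - 2345*5/14) - 961) = (3332/3831 - 3433)/((-2106/(-1042/25) - 1675/2) - 961) = -13148491/(3831*((-2106*(-25/1042) - 1675/2) - 961)) = -13148491/(3831*((26325/521 - 1675/2) - 961)) = -13148491/(3831*(-820025/1042 - 961)) = -13148491/(3831*(-1821387/1042)) = -13148491/3831*(-1042/1821387) = 13700727622/6977733597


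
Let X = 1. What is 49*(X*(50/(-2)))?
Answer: -1225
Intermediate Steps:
49*(X*(50/(-2))) = 49*(1*(50/(-2))) = 49*(1*(50*(-½))) = 49*(1*(-25)) = 49*(-25) = -1225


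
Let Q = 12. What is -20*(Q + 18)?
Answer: -600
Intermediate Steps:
-20*(Q + 18) = -20*(12 + 18) = -20*30 = -600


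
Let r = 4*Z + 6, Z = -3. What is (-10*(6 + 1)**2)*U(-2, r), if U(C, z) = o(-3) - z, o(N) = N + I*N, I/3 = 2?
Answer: 7350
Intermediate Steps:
I = 6 (I = 3*2 = 6)
o(N) = 7*N (o(N) = N + 6*N = 7*N)
r = -6 (r = 4*(-3) + 6 = -12 + 6 = -6)
U(C, z) = -21 - z (U(C, z) = 7*(-3) - z = -21 - z)
(-10*(6 + 1)**2)*U(-2, r) = (-10*(6 + 1)**2)*(-21 - 1*(-6)) = (-10*7**2)*(-21 + 6) = -10*49*(-15) = -490*(-15) = 7350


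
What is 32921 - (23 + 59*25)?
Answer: 31423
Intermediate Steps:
32921 - (23 + 59*25) = 32921 - (23 + 1475) = 32921 - 1*1498 = 32921 - 1498 = 31423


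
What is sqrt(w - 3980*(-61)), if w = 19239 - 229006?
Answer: sqrt(33013) ≈ 181.69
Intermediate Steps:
w = -209767
sqrt(w - 3980*(-61)) = sqrt(-209767 - 3980*(-61)) = sqrt(-209767 + 242780) = sqrt(33013)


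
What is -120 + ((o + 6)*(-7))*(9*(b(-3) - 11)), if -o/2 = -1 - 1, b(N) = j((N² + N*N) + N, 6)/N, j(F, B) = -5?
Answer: 5760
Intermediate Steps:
b(N) = -5/N
o = 4 (o = -2*(-1 - 1) = -2*(-2) = 4)
-120 + ((o + 6)*(-7))*(9*(b(-3) - 11)) = -120 + ((4 + 6)*(-7))*(9*(-5/(-3) - 11)) = -120 + (10*(-7))*(9*(-5*(-⅓) - 11)) = -120 - 630*(5/3 - 11) = -120 - 630*(-28)/3 = -120 - 70*(-84) = -120 + 5880 = 5760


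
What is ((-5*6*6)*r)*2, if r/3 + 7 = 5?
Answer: 2160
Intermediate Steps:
r = -6 (r = -21 + 3*5 = -21 + 15 = -6)
((-5*6*6)*r)*2 = ((-5*6*6)*(-6))*2 = (-30*6*(-6))*2 = -180*(-6)*2 = 1080*2 = 2160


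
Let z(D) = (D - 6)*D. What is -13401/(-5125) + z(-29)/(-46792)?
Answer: 621857717/239809000 ≈ 2.5931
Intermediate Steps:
z(D) = D*(-6 + D) (z(D) = (-6 + D)*D = D*(-6 + D))
-13401/(-5125) + z(-29)/(-46792) = -13401/(-5125) - 29*(-6 - 29)/(-46792) = -13401*(-1/5125) - 29*(-35)*(-1/46792) = 13401/5125 + 1015*(-1/46792) = 13401/5125 - 1015/46792 = 621857717/239809000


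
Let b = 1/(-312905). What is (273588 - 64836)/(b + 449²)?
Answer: 8164943070/7885245113 ≈ 1.0355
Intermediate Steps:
b = -1/312905 ≈ -3.1959e-6
(273588 - 64836)/(b + 449²) = (273588 - 64836)/(-1/312905 + 449²) = 208752/(-1/312905 + 201601) = 208752/(63081960904/312905) = 208752*(312905/63081960904) = 8164943070/7885245113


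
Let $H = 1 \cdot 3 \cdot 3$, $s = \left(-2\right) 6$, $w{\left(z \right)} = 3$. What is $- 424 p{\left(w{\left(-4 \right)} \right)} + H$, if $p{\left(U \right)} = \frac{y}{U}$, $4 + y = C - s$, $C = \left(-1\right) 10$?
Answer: $\frac{875}{3} \approx 291.67$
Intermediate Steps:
$C = -10$
$s = -12$
$H = 9$ ($H = 3 \cdot 3 = 9$)
$y = -2$ ($y = -4 - -2 = -4 + \left(-10 + 12\right) = -4 + 2 = -2$)
$p{\left(U \right)} = - \frac{2}{U}$
$- 424 p{\left(w{\left(-4 \right)} \right)} + H = - 424 \left(- \frac{2}{3}\right) + 9 = - 424 \left(\left(-2\right) \frac{1}{3}\right) + 9 = \left(-424\right) \left(- \frac{2}{3}\right) + 9 = \frac{848}{3} + 9 = \frac{875}{3}$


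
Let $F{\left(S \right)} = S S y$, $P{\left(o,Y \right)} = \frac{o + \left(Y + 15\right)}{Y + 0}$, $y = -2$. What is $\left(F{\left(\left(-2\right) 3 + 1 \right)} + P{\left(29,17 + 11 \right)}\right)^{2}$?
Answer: $\frac{110224}{49} \approx 2249.5$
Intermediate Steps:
$P{\left(o,Y \right)} = \frac{15 + Y + o}{Y}$ ($P{\left(o,Y \right)} = \frac{o + \left(15 + Y\right)}{Y} = \frac{15 + Y + o}{Y}$)
$F{\left(S \right)} = - 2 S^{2}$ ($F{\left(S \right)} = S S \left(-2\right) = S^{2} \left(-2\right) = - 2 S^{2}$)
$\left(F{\left(\left(-2\right) 3 + 1 \right)} + P{\left(29,17 + 11 \right)}\right)^{2} = \left(- 2 \left(\left(-2\right) 3 + 1\right)^{2} + \frac{15 + \left(17 + 11\right) + 29}{17 + 11}\right)^{2} = \left(- 2 \left(-6 + 1\right)^{2} + \frac{15 + 28 + 29}{28}\right)^{2} = \left(- 2 \left(-5\right)^{2} + \frac{1}{28} \cdot 72\right)^{2} = \left(\left(-2\right) 25 + \frac{18}{7}\right)^{2} = \left(-50 + \frac{18}{7}\right)^{2} = \left(- \frac{332}{7}\right)^{2} = \frac{110224}{49}$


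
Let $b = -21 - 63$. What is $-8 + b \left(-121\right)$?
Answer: $10156$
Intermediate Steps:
$b = -84$
$-8 + b \left(-121\right) = -8 - -10164 = -8 + 10164 = 10156$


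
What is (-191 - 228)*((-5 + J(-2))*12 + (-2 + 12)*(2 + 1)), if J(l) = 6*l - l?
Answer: 62850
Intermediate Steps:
J(l) = 5*l
(-191 - 228)*((-5 + J(-2))*12 + (-2 + 12)*(2 + 1)) = (-191 - 228)*((-5 + 5*(-2))*12 + (-2 + 12)*(2 + 1)) = -419*((-5 - 10)*12 + 10*3) = -419*(-15*12 + 30) = -419*(-180 + 30) = -419*(-150) = 62850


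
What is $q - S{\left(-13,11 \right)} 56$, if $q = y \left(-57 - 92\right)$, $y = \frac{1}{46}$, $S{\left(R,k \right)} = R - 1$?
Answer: $\frac{35915}{46} \approx 780.76$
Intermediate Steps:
$S{\left(R,k \right)} = -1 + R$ ($S{\left(R,k \right)} = R - 1 = -1 + R$)
$y = \frac{1}{46} \approx 0.021739$
$q = - \frac{149}{46}$ ($q = \frac{-57 - 92}{46} = \frac{1}{46} \left(-149\right) = - \frac{149}{46} \approx -3.2391$)
$q - S{\left(-13,11 \right)} 56 = - \frac{149}{46} - \left(-1 - 13\right) 56 = - \frac{149}{46} - \left(-14\right) 56 = - \frac{149}{46} - -784 = - \frac{149}{46} + 784 = \frac{35915}{46}$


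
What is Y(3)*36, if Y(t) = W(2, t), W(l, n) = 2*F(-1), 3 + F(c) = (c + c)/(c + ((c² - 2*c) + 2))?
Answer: -252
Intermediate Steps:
F(c) = -3 + 2*c/(2 + c² - c) (F(c) = -3 + (c + c)/(c + ((c² - 2*c) + 2)) = -3 + (2*c)/(c + (2 + c² - 2*c)) = -3 + (2*c)/(2 + c² - c) = -3 + 2*c/(2 + c² - c))
W(l, n) = -7 (W(l, n) = 2*((-6 - 3*(-1)² + 5*(-1))/(2 + (-1)² - 1*(-1))) = 2*((-6 - 3*1 - 5)/(2 + 1 + 1)) = 2*((-6 - 3 - 5)/4) = 2*((¼)*(-14)) = 2*(-7/2) = -7)
Y(t) = -7
Y(3)*36 = -7*36 = -252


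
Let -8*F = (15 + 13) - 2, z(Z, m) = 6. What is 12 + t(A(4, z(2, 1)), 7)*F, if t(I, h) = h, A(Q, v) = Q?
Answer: -43/4 ≈ -10.750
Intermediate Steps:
F = -13/4 (F = -((15 + 13) - 2)/8 = -(28 - 2)/8 = -1/8*26 = -13/4 ≈ -3.2500)
12 + t(A(4, z(2, 1)), 7)*F = 12 + 7*(-13/4) = 12 - 91/4 = -43/4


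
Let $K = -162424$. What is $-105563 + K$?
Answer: $-267987$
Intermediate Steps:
$-105563 + K = -105563 - 162424 = -267987$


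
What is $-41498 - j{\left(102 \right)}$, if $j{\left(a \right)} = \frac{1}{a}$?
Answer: $- \frac{4232797}{102} \approx -41498.0$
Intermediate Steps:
$-41498 - j{\left(102 \right)} = -41498 - \frac{1}{102} = - \frac{4232797}{102}$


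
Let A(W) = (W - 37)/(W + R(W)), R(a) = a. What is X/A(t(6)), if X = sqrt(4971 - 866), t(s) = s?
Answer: -12*sqrt(4105)/31 ≈ -24.801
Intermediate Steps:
X = sqrt(4105) ≈ 64.070
A(W) = (-37 + W)/(2*W) (A(W) = (W - 37)/(W + W) = (-37 + W)/((2*W)) = (-37 + W)*(1/(2*W)) = (-37 + W)/(2*W))
X/A(t(6)) = sqrt(4105)/(((1/2)*(-37 + 6)/6)) = sqrt(4105)/(((1/2)*(1/6)*(-31))) = sqrt(4105)/(-31/12) = sqrt(4105)*(-12/31) = -12*sqrt(4105)/31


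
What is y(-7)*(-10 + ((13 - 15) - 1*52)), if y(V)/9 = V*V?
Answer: -28224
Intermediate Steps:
y(V) = 9*V² (y(V) = 9*(V*V) = 9*V²)
y(-7)*(-10 + ((13 - 15) - 1*52)) = (9*(-7)²)*(-10 + ((13 - 15) - 1*52)) = (9*49)*(-10 + (-2 - 52)) = 441*(-10 - 54) = 441*(-64) = -28224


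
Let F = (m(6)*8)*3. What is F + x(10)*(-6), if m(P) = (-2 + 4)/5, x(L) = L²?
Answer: -2952/5 ≈ -590.40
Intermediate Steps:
m(P) = ⅖ (m(P) = 2*(⅕) = ⅖)
F = 48/5 (F = ((⅖)*8)*3 = (16/5)*3 = 48/5 ≈ 9.6000)
F + x(10)*(-6) = 48/5 + 10²*(-6) = 48/5 + 100*(-6) = 48/5 - 600 = -2952/5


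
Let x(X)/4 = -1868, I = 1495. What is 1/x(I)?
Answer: -1/7472 ≈ -0.00013383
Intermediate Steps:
x(X) = -7472 (x(X) = 4*(-1868) = -7472)
1/x(I) = 1/(-7472) = -1/7472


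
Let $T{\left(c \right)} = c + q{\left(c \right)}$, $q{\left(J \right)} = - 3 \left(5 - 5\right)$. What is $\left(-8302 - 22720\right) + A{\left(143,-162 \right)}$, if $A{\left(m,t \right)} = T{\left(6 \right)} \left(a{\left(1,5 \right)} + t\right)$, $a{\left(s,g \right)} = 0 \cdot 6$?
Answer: $-31994$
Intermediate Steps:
$q{\left(J \right)} = 0$ ($q{\left(J \right)} = \left(-3\right) 0 = 0$)
$a{\left(s,g \right)} = 0$
$T{\left(c \right)} = c$ ($T{\left(c \right)} = c + 0 = c$)
$A{\left(m,t \right)} = 6 t$ ($A{\left(m,t \right)} = 6 \left(0 + t\right) = 6 t$)
$\left(-8302 - 22720\right) + A{\left(143,-162 \right)} = \left(-8302 - 22720\right) + 6 \left(-162\right) = -31022 - 972 = -31994$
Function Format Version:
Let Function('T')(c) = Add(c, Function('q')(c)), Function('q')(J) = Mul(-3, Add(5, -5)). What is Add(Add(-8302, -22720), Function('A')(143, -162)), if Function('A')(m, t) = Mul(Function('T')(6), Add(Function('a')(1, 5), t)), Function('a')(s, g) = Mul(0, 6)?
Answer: -31994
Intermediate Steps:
Function('q')(J) = 0 (Function('q')(J) = Mul(-3, 0) = 0)
Function('a')(s, g) = 0
Function('T')(c) = c (Function('T')(c) = Add(c, 0) = c)
Function('A')(m, t) = Mul(6, t) (Function('A')(m, t) = Mul(6, Add(0, t)) = Mul(6, t))
Add(Add(-8302, -22720), Function('A')(143, -162)) = Add(Add(-8302, -22720), Mul(6, -162)) = Add(-31022, -972) = -31994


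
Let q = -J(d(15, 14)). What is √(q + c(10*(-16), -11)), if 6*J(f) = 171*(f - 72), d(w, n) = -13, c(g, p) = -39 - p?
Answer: √9578/2 ≈ 48.934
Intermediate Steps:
J(f) = -2052 + 57*f/2 (J(f) = (171*(f - 72))/6 = (171*(-72 + f))/6 = (-12312 + 171*f)/6 = -2052 + 57*f/2)
q = 4845/2 (q = -(-2052 + (57/2)*(-13)) = -(-2052 - 741/2) = -1*(-4845/2) = 4845/2 ≈ 2422.5)
√(q + c(10*(-16), -11)) = √(4845/2 + (-39 - 1*(-11))) = √(4845/2 + (-39 + 11)) = √(4845/2 - 28) = √(4789/2) = √9578/2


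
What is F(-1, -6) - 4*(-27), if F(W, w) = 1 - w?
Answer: 115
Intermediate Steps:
F(-1, -6) - 4*(-27) = (1 - 1*(-6)) - 4*(-27) = (1 + 6) + 108 = 7 + 108 = 115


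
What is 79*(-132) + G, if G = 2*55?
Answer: -10318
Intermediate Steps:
G = 110
79*(-132) + G = 79*(-132) + 110 = -10428 + 110 = -10318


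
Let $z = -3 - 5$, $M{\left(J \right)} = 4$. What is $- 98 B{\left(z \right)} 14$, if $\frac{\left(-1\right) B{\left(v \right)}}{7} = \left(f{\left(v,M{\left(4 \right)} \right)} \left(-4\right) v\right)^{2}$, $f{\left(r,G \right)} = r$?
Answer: $629407744$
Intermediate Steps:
$z = -8$ ($z = -3 - 5 = -8$)
$B{\left(v \right)} = - 112 v^{4}$ ($B{\left(v \right)} = - 7 \left(v \left(-4\right) v\right)^{2} = - 7 \left(- 4 v v\right)^{2} = - 7 \left(- 4 v^{2}\right)^{2} = - 7 \cdot 16 v^{4} = - 112 v^{4}$)
$- 98 B{\left(z \right)} 14 = - 98 \left(- 112 \left(-8\right)^{4}\right) 14 = - 98 \left(\left(-112\right) 4096\right) 14 = \left(-98\right) \left(-458752\right) 14 = 44957696 \cdot 14 = 629407744$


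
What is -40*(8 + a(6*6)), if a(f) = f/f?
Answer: -360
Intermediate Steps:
a(f) = 1
-40*(8 + a(6*6)) = -40*(8 + 1) = -40*9 = -360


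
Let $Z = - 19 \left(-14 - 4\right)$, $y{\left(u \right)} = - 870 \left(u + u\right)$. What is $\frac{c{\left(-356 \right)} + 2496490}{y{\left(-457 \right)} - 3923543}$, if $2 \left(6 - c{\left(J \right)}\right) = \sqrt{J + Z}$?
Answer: $- \frac{2496496}{3128363} + \frac{i \sqrt{14}}{6256726} \approx -0.79802 + 5.9802 \cdot 10^{-7} i$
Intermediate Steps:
$y{\left(u \right)} = - 1740 u$ ($y{\left(u \right)} = - 870 \cdot 2 u = - 1740 u$)
$Z = 342$ ($Z = \left(-19\right) \left(-18\right) = 342$)
$c{\left(J \right)} = 6 - \frac{\sqrt{342 + J}}{2}$ ($c{\left(J \right)} = 6 - \frac{\sqrt{J + 342}}{2} = 6 - \frac{\sqrt{342 + J}}{2}$)
$\frac{c{\left(-356 \right)} + 2496490}{y{\left(-457 \right)} - 3923543} = \frac{\left(6 - \frac{\sqrt{342 - 356}}{2}\right) + 2496490}{\left(-1740\right) \left(-457\right) - 3923543} = \frac{\left(6 - \frac{\sqrt{-14}}{2}\right) + 2496490}{795180 - 3923543} = \frac{\left(6 - \frac{i \sqrt{14}}{2}\right) + 2496490}{-3128363} = \left(\left(6 - \frac{i \sqrt{14}}{2}\right) + 2496490\right) \left(- \frac{1}{3128363}\right) = \left(2496496 - \frac{i \sqrt{14}}{2}\right) \left(- \frac{1}{3128363}\right) = - \frac{2496496}{3128363} + \frac{i \sqrt{14}}{6256726}$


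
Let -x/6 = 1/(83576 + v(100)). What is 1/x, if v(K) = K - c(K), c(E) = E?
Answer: -41788/3 ≈ -13929.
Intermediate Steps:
v(K) = 0 (v(K) = K - K = 0)
x = -3/41788 (x = -6/(83576 + 0) = -6/83576 = -6*1/83576 = -3/41788 ≈ -7.1791e-5)
1/x = 1/(-3/41788) = -41788/3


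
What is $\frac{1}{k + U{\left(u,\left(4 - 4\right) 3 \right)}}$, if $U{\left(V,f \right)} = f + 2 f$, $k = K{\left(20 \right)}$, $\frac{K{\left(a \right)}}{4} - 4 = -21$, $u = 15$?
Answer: $- \frac{1}{68} \approx -0.014706$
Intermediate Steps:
$K{\left(a \right)} = -68$ ($K{\left(a \right)} = 16 + 4 \left(-21\right) = 16 - 84 = -68$)
$k = -68$
$U{\left(V,f \right)} = 3 f$
$\frac{1}{k + U{\left(u,\left(4 - 4\right) 3 \right)}} = \frac{1}{-68 + 3 \left(4 - 4\right) 3} = \frac{1}{-68 + 3 \cdot 0 \cdot 3} = \frac{1}{-68 + 3 \cdot 0} = \frac{1}{-68 + 0} = \frac{1}{-68} = - \frac{1}{68}$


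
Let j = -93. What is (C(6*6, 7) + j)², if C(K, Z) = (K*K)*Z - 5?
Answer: 80532676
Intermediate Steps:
C(K, Z) = -5 + Z*K² (C(K, Z) = K²*Z - 5 = Z*K² - 5 = -5 + Z*K²)
(C(6*6, 7) + j)² = ((-5 + 7*(6*6)²) - 93)² = ((-5 + 7*36²) - 93)² = ((-5 + 7*1296) - 93)² = ((-5 + 9072) - 93)² = (9067 - 93)² = 8974² = 80532676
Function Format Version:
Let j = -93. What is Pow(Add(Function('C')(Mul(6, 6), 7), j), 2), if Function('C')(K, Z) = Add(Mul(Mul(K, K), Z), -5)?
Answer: 80532676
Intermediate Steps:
Function('C')(K, Z) = Add(-5, Mul(Z, Pow(K, 2))) (Function('C')(K, Z) = Add(Mul(Pow(K, 2), Z), -5) = Add(Mul(Z, Pow(K, 2)), -5) = Add(-5, Mul(Z, Pow(K, 2))))
Pow(Add(Function('C')(Mul(6, 6), 7), j), 2) = Pow(Add(Add(-5, Mul(7, Pow(Mul(6, 6), 2))), -93), 2) = Pow(Add(Add(-5, Mul(7, Pow(36, 2))), -93), 2) = Pow(Add(Add(-5, Mul(7, 1296)), -93), 2) = Pow(Add(Add(-5, 9072), -93), 2) = Pow(Add(9067, -93), 2) = Pow(8974, 2) = 80532676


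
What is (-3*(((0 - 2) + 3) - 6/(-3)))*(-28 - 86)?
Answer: 1026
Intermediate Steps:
(-3*(((0 - 2) + 3) - 6/(-3)))*(-28 - 86) = -3*((-2 + 3) - 6*(-⅓))*(-114) = -3*(1 + 2)*(-114) = -3*3*(-114) = -9*(-114) = 1026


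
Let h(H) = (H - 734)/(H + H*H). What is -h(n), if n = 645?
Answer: 89/416670 ≈ 0.00021360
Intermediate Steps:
h(H) = (-734 + H)/(H + H²)
-h(n) = -(-734 + 645)/(645*(1 + 645)) = -(-89)/(645*646) = -1*(-89/416670) = 89/416670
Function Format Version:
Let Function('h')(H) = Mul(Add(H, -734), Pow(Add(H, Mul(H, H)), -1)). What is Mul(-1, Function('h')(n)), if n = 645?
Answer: Rational(89, 416670) ≈ 0.00021360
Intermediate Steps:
Function('h')(H) = Mul(Pow(Add(H, Pow(H, 2)), -1), Add(-734, H)) (Function('h')(H) = Mul(Add(-734, H), Pow(Add(H, Pow(H, 2)), -1)) = Mul(Pow(Add(H, Pow(H, 2)), -1), Add(-734, H)))
Mul(-1, Function('h')(n)) = Mul(-1, Mul(Pow(645, -1), Pow(Add(1, 645), -1), Add(-734, 645))) = Mul(-1, Mul(Rational(1, 645), Pow(646, -1), -89)) = Mul(-1, Mul(Rational(1, 645), Rational(1, 646), -89)) = Mul(-1, Rational(-89, 416670)) = Rational(89, 416670)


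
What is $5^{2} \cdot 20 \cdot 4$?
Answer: $2000$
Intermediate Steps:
$5^{2} \cdot 20 \cdot 4 = 25 \cdot 20 \cdot 4 = 500 \cdot 4 = 2000$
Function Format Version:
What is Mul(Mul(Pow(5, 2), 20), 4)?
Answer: 2000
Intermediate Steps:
Mul(Mul(Pow(5, 2), 20), 4) = Mul(Mul(25, 20), 4) = Mul(500, 4) = 2000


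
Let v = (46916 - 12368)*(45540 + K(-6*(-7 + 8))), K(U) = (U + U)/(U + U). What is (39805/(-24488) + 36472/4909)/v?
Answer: 697723591/189134964532225056 ≈ 3.6890e-9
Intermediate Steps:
K(U) = 1 (K(U) = (2*U)/((2*U)) = (2*U)*(1/(2*U)) = 1)
v = 1573350468 (v = (46916 - 12368)*(45540 + 1) = 34548*45541 = 1573350468)
(39805/(-24488) + 36472/4909)/v = (39805/(-24488) + 36472/4909)/1573350468 = (39805*(-1/24488) + 36472*(1/4909))*(1/1573350468) = (-39805/24488 + 36472/4909)*(1/1573350468) = (697723591/120211592)*(1/1573350468) = 697723591/189134964532225056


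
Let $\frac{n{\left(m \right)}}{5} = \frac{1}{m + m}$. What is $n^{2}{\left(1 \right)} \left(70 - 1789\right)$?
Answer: $- \frac{42975}{4} \approx -10744.0$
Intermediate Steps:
$n{\left(m \right)} = \frac{5}{2 m}$ ($n{\left(m \right)} = \frac{5}{m + m} = \frac{5}{2 m}$)
$n^{2}{\left(1 \right)} \left(70 - 1789\right) = \left(\frac{5}{2 \cdot 1}\right)^{2} \left(70 - 1789\right) = \left(\frac{5}{2} \cdot 1\right)^{2} \left(70 - 1789\right) = \left(\frac{5}{2}\right)^{2} \left(-1719\right) = \frac{25}{4} \left(-1719\right) = - \frac{42975}{4}$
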